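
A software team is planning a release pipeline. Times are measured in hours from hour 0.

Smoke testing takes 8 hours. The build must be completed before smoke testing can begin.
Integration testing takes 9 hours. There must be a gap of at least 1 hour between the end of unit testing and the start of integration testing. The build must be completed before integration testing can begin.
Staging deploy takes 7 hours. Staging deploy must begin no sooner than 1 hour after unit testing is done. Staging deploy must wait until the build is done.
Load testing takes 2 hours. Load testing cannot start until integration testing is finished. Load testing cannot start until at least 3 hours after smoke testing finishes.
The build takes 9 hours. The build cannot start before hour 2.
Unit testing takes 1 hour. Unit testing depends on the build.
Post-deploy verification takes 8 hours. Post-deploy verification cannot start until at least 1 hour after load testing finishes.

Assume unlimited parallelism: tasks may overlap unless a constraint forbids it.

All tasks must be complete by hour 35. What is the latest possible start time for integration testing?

15

Post-deploy verification has no dependents, so it just needs to finish by hour 35. Starting by 35 − 8 = hour 27 achieves that.
Since post-deploy verification (must start by hour 27, minus 1-hour gap → hour 26) depends on it, load testing must finish by hour 26. Backing off its 2-hour duration gives a latest start of hour 24.
Since load testing (must start by hour 24) depends on it, integration testing must finish by hour 24. Backing off its 9-hour duration gives a latest start of hour 15.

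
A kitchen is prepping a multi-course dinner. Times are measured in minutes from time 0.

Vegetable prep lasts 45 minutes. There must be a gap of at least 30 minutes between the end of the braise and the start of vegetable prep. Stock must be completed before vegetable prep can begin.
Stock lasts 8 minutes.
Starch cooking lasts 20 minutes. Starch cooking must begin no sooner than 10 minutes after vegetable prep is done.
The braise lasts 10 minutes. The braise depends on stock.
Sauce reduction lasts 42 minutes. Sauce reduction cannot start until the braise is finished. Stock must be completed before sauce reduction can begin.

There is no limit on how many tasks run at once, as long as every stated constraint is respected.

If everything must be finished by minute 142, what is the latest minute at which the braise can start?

Starch cooking has no dependents, so it just needs to finish by minute 142. Starting by 142 − 20 = minute 122 achieves that.
Vegetable prep feeds into starch cooking (must start by minute 122, minus 10-minute gap → minute 112); so vegetable prep must finish by minute 112 and therefore start by minute 67.
Sauce reduction must finish by minute 142; it takes 42 minutes, so it must start by 142 − 42 = minute 100.
The braise feeds vegetable prep (must start by minute 67, minus 30-minute gap → minute 37); sauce reduction (must start by minute 100). Taking the minimum, the braise must finish by minute 37 and start by 37 − 10 = minute 27.

27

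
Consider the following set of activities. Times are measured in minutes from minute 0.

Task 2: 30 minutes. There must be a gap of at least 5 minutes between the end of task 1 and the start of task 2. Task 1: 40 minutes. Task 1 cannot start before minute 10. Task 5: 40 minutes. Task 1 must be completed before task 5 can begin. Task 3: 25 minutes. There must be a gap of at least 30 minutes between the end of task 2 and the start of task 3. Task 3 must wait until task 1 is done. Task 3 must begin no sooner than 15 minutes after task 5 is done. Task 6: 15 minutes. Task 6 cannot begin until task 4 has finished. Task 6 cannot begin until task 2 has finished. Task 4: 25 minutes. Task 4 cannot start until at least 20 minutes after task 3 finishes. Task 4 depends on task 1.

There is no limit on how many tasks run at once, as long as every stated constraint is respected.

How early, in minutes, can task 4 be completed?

185

After its own release at minute 10, task 1 can start at minute 10 and finishes at minute 50.
Task 5 cannot begin until task 1 (finishes minute 50). It runs from minute 50 to 50 + 40 = minute 90.
Task 2 cannot begin until task 1 (finishes minute 50, plus 5-minute gap → minute 55). It runs from minute 55 to 55 + 30 = minute 85.
Task 3 cannot start until task 2 (finishes minute 85, plus 30-minute gap → minute 115); task 1 (finishes minute 50); task 5 (finishes minute 90, plus 15-minute gap → minute 105). The controlling bound is minute 115, so task 3 finishes at 115 + 25 = minute 140.
For task 4: task 3 (finishes minute 140, plus 20-minute gap → minute 160); task 1 (finishes minute 50). Taking the maximum gives a start of minute 160, and it finishes at 160 + 25 = minute 185.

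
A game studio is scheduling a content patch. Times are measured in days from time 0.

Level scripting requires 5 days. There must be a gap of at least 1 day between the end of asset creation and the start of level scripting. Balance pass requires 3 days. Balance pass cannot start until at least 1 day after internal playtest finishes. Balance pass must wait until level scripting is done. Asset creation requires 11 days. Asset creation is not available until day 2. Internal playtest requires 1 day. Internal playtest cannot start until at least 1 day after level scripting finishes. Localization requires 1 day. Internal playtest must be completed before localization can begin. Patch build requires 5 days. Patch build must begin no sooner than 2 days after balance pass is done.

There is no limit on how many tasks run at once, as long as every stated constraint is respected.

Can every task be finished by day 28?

After its own release at day 2, asset creation can start at day 2 and finishes at day 13.
After asset creation (finishes day 13, plus 1-day gap → day 14), level scripting can start at day 14 and finishes at day 19.
Internal playtest cannot begin until level scripting (finishes day 19, plus 1-day gap → day 20). It runs from day 20 to 20 + 1 = day 21.
Localization cannot begin until internal playtest (finishes day 21). It runs from day 21 to 21 + 1 = day 22.
For balance pass: internal playtest (finishes day 21, plus 1-day gap → day 22); level scripting (finishes day 19). Taking the maximum gives a start of day 22, and it finishes at 22 + 3 = day 25.
Patch build cannot begin until balance pass (finishes day 25, plus 2-day gap → day 27). It runs from day 27 to 27 + 5 = day 32.
The earliest everything can be done is day 32, which is after the deadline of 28, so it is not possible.

No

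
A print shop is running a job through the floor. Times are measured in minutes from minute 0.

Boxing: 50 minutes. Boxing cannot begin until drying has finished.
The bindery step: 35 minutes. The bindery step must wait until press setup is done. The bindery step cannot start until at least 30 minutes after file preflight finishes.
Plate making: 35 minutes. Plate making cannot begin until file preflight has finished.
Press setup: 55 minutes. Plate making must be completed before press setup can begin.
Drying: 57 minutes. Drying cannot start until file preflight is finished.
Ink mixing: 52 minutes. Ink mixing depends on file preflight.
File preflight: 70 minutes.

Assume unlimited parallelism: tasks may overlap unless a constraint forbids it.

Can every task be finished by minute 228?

Nothing blocks file preflight, so it runs from minute 0 to minute 70.
Drying cannot begin until file preflight (finishes minute 70). It runs from minute 70 to 70 + 57 = minute 127.
Boxing cannot begin until drying (finishes minute 127). It runs from minute 127 to 127 + 50 = minute 177.
After file preflight (finishes minute 70), ink mixing can start at minute 70 and finishes at minute 122.
Plate making waits on file preflight (finishes minute 70), so it starts at minute 70 and finishes at 70 + 35 = minute 105.
After plate making (finishes minute 105), press setup can start at minute 105 and finishes at minute 160.
For the bindery step: press setup (finishes minute 160); file preflight (finishes minute 70, plus 30-minute gap → minute 100). Taking the maximum gives a start of minute 160, and it finishes at 160 + 35 = minute 195.
Every task is finished by minute 195, which is no later than the deadline of 228, so the schedule is feasible.

Yes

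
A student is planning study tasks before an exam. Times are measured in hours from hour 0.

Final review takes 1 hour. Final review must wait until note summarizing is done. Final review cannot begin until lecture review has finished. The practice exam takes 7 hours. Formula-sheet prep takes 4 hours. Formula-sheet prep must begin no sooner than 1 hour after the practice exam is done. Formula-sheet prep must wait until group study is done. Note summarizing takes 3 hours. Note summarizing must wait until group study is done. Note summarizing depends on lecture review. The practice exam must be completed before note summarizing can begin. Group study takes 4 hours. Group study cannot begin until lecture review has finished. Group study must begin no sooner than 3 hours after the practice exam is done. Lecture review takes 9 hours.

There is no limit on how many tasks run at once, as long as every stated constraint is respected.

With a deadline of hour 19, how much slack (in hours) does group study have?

The practice exam has no prerequisites, so it starts at hour 0 and finishes at hour 7.
Lecture review can start immediately at hour 0; it finishes at hour 9.
Group study cannot start until lecture review (finishes hour 9); the practice exam (finishes hour 7, plus 3-hour gap → hour 10). The controlling bound is hour 10, so group study finishes at 10 + 4 = hour 14.

Working backward from the deadline:
Final review must finish by hour 19; it takes 1 hour, so it must start by 19 − 1 = hour 18.
Note summarizing must finish before final review (must start by hour 18). With a 3-hour duration, note summarizing must start by 18 − 3 = hour 15.
Formula-sheet prep must finish by hour 19; it takes 4 hours, so it must start by 19 − 4 = hour 15.
For group study: note summarizing (must start by hour 15); formula-sheet prep (must start by hour 15). The most restrictive is hour 15; with a 4-hour duration, group study must start by hour 11.
So group study can start as early as hour 10 and as late as hour 11, giving 11 − 10 = 1 hour of slack.

1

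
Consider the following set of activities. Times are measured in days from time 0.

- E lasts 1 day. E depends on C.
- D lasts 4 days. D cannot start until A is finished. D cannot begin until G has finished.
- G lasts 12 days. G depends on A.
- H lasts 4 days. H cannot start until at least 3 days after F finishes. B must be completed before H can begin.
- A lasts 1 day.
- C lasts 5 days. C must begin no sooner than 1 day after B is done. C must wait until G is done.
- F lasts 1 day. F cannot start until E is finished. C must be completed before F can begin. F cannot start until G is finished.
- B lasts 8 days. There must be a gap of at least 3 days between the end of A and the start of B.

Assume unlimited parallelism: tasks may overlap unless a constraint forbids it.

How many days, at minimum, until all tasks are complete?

A can start immediately at day 0; it finishes at day 1.
G waits on A (finishes day 1), so it starts at day 1 and finishes at 1 + 12 = day 13.
For D: A (finishes day 1); G (finishes day 13). Taking the maximum gives a start of day 13, and it finishes at 13 + 4 = day 17.
B waits on A (finishes day 1, plus 3-day gap → day 4), so it starts at day 4 and finishes at 4 + 8 = day 12.
C has to wait for B (finishes day 12, plus 1-day gap → day 13); G (finishes day 13). The latest of these is day 13, so C runs day 13 to 13 + 5 = day 18.
After C (finishes day 18), E can start at day 18 and finishes at day 19.
F needs all of E (finishes day 19); C (finishes day 18); G (finishes day 13). That puts its earliest start at day 19; it finishes at 19 + 1 = day 20.
H has to wait for F (finishes day 20, plus 3-day gap → day 23); B (finishes day 12). The latest of these is day 23, so H runs day 23 to 23 + 4 = day 27.
All tasks are finished once the last one completes. Finish times: A at 1, B at 12, C at 18, D at 17, E at 19, F at 20, G at 13, H at 27. The latest is day 27.

27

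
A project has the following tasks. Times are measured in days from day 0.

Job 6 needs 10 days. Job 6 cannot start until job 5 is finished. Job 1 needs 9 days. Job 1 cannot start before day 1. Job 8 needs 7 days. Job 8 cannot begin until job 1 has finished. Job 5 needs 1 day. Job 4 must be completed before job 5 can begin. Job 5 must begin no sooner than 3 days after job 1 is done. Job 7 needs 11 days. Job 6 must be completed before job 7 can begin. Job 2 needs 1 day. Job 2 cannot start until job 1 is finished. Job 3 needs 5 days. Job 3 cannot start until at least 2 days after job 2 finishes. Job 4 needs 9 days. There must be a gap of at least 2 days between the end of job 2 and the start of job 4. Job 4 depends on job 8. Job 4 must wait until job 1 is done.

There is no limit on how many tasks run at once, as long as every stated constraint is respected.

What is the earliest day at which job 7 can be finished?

48

Job 1 cannot begin until its own release at day 1. It runs from day 1 to 1 + 9 = day 10.
Job 8 cannot begin until job 1 (finishes day 10). It runs from day 10 to 10 + 7 = day 17.
Job 2 waits on job 1 (finishes day 10), so it starts at day 10 and finishes at 10 + 1 = day 11.
Job 4 needs all of job 2 (finishes day 11, plus 2-day gap → day 13); job 8 (finishes day 17); job 1 (finishes day 10). That puts its earliest start at day 17; it finishes at 17 + 9 = day 26.
Job 5 has to wait for job 4 (finishes day 26); job 1 (finishes day 10, plus 3-day gap → day 13). The latest of these is day 26, so job 5 runs day 26 to 26 + 1 = day 27.
Job 6 cannot begin until job 5 (finishes day 27). It runs from day 27 to 27 + 10 = day 37.
Job 7 waits on job 6 (finishes day 37), so it starts at day 37 and finishes at 37 + 11 = day 48.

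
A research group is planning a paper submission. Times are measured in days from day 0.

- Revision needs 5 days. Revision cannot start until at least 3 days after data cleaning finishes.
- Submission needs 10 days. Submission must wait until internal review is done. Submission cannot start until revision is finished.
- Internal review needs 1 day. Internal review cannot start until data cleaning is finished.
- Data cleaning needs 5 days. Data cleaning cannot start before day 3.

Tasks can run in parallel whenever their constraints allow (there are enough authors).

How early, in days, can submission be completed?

26

Data cleaning waits on its own release at day 3, so it starts at day 3 and finishes at 3 + 5 = day 8.
After data cleaning (finishes day 8, plus 3-day gap → day 11), revision can start at day 11 and finishes at day 16.
After data cleaning (finishes day 8), internal review can start at day 8 and finishes at day 9.
Submission cannot start until internal review (finishes day 9); revision (finishes day 16). The controlling bound is day 16, so submission finishes at 16 + 10 = day 26.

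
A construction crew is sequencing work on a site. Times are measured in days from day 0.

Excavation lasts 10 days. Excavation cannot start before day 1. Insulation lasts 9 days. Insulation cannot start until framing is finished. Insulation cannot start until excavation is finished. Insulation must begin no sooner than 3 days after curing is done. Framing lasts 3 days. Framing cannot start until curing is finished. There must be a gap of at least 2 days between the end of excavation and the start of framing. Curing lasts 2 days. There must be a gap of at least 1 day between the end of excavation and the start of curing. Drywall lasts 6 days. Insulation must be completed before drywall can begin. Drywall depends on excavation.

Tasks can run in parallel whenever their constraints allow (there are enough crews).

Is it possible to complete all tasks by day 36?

Excavation waits on its own release at day 1, so it starts at day 1 and finishes at 1 + 10 = day 11.
Curing cannot begin until excavation (finishes day 11, plus 1-day gap → day 12). It runs from day 12 to 12 + 2 = day 14.
Framing needs all of curing (finishes day 14); excavation (finishes day 11, plus 2-day gap → day 13). That puts its earliest start at day 14; it finishes at 14 + 3 = day 17.
Insulation has to wait for framing (finishes day 17); excavation (finishes day 11); curing (finishes day 14, plus 3-day gap → day 17). The latest of these is day 17, so insulation runs day 17 to 17 + 9 = day 26.
Drywall has to wait for insulation (finishes day 26); excavation (finishes day 11). The latest of these is day 26, so drywall runs day 26 to 26 + 6 = day 32.
Every task is finished by day 32, which is no later than the deadline of 36, so the schedule is feasible.

Yes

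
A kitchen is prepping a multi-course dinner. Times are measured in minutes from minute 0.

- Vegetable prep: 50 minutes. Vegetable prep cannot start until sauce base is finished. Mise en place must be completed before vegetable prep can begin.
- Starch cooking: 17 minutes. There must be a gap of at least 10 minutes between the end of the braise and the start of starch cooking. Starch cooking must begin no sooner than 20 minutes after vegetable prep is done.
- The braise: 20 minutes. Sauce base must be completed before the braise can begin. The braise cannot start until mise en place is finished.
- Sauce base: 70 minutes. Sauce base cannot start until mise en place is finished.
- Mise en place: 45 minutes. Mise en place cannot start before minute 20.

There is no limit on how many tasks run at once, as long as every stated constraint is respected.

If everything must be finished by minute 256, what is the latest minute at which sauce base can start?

99

Starch cooking must finish by minute 256; it takes 17 minutes, so it must start by 256 − 17 = minute 239.
The braise has to be done before starch cooking (must start by minute 239, minus 10-minute gap → minute 229). That means finishing by minute 229, i.e. starting by 229 − 20 = minute 209.
Vegetable prep has to be done before starch cooking (must start by minute 239, minus 20-minute gap → minute 219). That means finishing by minute 219, i.e. starting by 219 − 50 = minute 169.
Sauce base has several dependents: the braise (must start by minute 209); vegetable prep (must start by minute 169). The earliest of those limits is minute 169, so sauce base must start by 169 − 70 = minute 99.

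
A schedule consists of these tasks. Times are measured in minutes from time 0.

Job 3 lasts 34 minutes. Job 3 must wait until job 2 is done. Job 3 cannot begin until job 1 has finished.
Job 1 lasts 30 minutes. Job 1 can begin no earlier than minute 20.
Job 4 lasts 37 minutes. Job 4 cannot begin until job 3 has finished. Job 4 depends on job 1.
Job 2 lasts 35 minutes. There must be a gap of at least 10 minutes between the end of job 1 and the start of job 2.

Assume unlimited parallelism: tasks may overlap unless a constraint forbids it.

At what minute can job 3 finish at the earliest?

129

After its own release at minute 20, job 1 can start at minute 20 and finishes at minute 50.
Job 2 waits on job 1 (finishes minute 50, plus 10-minute gap → minute 60), so it starts at minute 60 and finishes at 60 + 35 = minute 95.
Job 3 has to wait for job 2 (finishes minute 95); job 1 (finishes minute 50). The latest of these is minute 95, so job 3 runs minute 95 to 95 + 34 = minute 129.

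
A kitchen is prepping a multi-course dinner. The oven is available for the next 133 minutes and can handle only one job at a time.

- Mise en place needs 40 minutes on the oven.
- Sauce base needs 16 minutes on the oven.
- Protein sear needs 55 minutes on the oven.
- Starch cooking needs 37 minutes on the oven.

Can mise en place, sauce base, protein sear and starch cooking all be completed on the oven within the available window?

Running back to back, the jobs need 40 + 16 + 55 + 37 = 148 minutes on the oven.
Since 148 > 133, they cannot all fit.

No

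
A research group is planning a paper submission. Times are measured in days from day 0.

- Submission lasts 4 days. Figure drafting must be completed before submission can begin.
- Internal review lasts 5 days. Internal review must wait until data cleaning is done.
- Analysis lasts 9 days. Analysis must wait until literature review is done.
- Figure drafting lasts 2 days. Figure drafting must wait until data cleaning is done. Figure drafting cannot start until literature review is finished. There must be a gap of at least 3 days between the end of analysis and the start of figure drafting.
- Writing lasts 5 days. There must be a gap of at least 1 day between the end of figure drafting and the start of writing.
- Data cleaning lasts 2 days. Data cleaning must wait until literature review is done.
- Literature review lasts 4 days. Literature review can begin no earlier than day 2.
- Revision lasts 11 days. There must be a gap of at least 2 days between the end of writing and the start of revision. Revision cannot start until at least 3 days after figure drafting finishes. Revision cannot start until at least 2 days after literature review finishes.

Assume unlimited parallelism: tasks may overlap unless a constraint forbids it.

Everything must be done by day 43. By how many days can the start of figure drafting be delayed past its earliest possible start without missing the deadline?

Literature review waits on its own release at day 2, so it starts at day 2 and finishes at 2 + 4 = day 6.
After literature review (finishes day 6), analysis can start at day 6 and finishes at day 15.
Data cleaning waits on literature review (finishes day 6), so it starts at day 6 and finishes at 6 + 2 = day 8.
Figure drafting has to wait for data cleaning (finishes day 8); literature review (finishes day 6); analysis (finishes day 15, plus 3-day gap → day 18). The latest of these is day 18, so figure drafting runs day 18 to 18 + 2 = day 20.

Working backward from the deadline:
To finish by day 43, revision (duration 11) must start no later than day 32.
Since revision (must start by day 32, minus 2-day gap → day 30) depends on it, writing must finish by day 30. Backing off its 5-day duration gives a latest start of day 25.
Submission has no dependents, so it just needs to finish by day 43. Starting by 43 − 4 = day 39 achieves that.
Figure drafting must finish in time for writing (must start by day 25, minus 1-day gap → day 24); revision (must start by day 32, minus 3-day gap → day 29); submission (must start by day 39). The tightest is day 24, so figure drafting must start by 24 − 2 = day 22.
So figure drafting can start as early as day 18 and as late as day 22, giving 22 − 18 = 4 days of slack.

4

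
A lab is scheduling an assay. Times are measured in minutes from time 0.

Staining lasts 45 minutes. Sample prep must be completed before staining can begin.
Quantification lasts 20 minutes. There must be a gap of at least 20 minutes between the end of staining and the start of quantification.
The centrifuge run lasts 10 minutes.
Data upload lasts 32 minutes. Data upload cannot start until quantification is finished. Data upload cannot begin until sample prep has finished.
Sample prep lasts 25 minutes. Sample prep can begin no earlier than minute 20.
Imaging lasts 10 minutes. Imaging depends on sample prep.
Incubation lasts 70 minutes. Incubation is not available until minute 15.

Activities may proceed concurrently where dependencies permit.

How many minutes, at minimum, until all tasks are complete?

162

The centrifuge run can start immediately at minute 0; it finishes at minute 10.
Incubation waits on its own release at minute 15, so it starts at minute 15 and finishes at 15 + 70 = minute 85.
After its own release at minute 20, sample prep can start at minute 20 and finishes at minute 45.
Imaging waits on sample prep (finishes minute 45), so it starts at minute 45 and finishes at 45 + 10 = minute 55.
Staining waits on sample prep (finishes minute 45), so it starts at minute 45 and finishes at 45 + 45 = minute 90.
Quantification cannot begin until staining (finishes minute 90, plus 20-minute gap → minute 110). It runs from minute 110 to 110 + 20 = minute 130.
Data upload needs all of quantification (finishes minute 130); sample prep (finishes minute 45). That puts its earliest start at minute 130; it finishes at 130 + 32 = minute 162.
All tasks are finished once the last one completes. Finish times: Sample prep at 45, Incubation at 85, The centrifuge run at 10, Staining at 90, Imaging at 55, Quantification at 130, Data upload at 162. The latest is minute 162.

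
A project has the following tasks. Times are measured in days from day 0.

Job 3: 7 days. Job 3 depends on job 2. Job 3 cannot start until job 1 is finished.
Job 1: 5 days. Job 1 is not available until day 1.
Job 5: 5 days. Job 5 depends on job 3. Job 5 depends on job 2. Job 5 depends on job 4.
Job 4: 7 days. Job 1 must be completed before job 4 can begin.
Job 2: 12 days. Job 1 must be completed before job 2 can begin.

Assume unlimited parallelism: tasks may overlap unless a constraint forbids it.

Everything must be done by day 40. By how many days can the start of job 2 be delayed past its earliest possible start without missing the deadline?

Job 1 waits on its own release at day 1, so it starts at day 1 and finishes at 1 + 5 = day 6.
After job 1 (finishes day 6), job 2 can start at day 6 and finishes at day 18.

Working backward from the deadline:
To finish by day 40, job 5 (duration 5) must start no later than day 35.
Job 3 has to be done before job 5 (must start by day 35). That means finishing by day 35, i.e. starting by 35 − 7 = day 28.
For job 2: job 3 (must start by day 28); job 5 (must start by day 35). The most restrictive is day 28; with a 12-day duration, job 2 must start by day 16.
So job 2 can start as early as day 6 and as late as day 16, giving 16 − 6 = 10 days of slack.

10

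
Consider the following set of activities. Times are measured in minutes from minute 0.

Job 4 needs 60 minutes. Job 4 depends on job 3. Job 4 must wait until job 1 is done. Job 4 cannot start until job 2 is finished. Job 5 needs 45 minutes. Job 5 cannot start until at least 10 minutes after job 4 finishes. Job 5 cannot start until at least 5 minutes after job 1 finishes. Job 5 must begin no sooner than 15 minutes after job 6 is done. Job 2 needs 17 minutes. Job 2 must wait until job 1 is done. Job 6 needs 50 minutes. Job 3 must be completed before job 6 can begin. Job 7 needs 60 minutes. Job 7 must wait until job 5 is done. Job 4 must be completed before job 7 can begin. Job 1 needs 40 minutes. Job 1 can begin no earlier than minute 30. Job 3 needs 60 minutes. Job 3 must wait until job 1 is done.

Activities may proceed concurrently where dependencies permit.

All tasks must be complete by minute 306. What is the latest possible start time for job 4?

Job 7 has no dependents, so it just needs to finish by minute 306. Starting by 306 − 60 = minute 246 achieves that.
Job 5 has to be done before job 7 (must start by minute 246). That means finishing by minute 246, i.e. starting by 246 − 45 = minute 201.
For job 4: job 5 (must start by minute 201, minus 10-minute gap → minute 191); job 7 (must start by minute 246). The most restrictive is minute 191; with a 60-minute duration, job 4 must start by minute 131.

131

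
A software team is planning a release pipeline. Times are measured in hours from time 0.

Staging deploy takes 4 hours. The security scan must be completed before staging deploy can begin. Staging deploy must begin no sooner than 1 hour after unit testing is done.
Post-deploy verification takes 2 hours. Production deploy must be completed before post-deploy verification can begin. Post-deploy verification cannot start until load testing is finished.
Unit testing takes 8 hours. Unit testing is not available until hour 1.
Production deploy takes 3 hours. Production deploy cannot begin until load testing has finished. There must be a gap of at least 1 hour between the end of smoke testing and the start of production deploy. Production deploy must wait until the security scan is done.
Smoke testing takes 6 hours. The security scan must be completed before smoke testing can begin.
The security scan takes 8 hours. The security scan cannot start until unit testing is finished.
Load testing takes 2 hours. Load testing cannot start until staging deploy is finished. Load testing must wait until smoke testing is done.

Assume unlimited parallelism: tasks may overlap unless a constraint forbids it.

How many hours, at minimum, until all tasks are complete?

After its own release at hour 1, unit testing can start at hour 1 and finishes at hour 9.
After unit testing (finishes hour 9), the security scan can start at hour 9 and finishes at hour 17.
Smoke testing cannot begin until the security scan (finishes hour 17). It runs from hour 17 to 17 + 6 = hour 23.
Staging deploy cannot start until the security scan (finishes hour 17); unit testing (finishes hour 9, plus 1-hour gap → hour 10). The controlling bound is hour 17, so staging deploy finishes at 17 + 4 = hour 21.
Load testing needs all of staging deploy (finishes hour 21); smoke testing (finishes hour 23). That puts its earliest start at hour 23; it finishes at 23 + 2 = hour 25.
For production deploy: load testing (finishes hour 25); smoke testing (finishes hour 23, plus 1-hour gap → hour 24); the security scan (finishes hour 17). Taking the maximum gives a start of hour 25, and it finishes at 25 + 3 = hour 28.
Post-deploy verification needs all of production deploy (finishes hour 28); load testing (finishes hour 25). That puts its earliest start at hour 28; it finishes at 28 + 2 = hour 30.
All tasks are finished once the last one completes. Finish times: Unit testing at 9, The security scan at 17, Staging deploy at 21, Smoke testing at 23, Load testing at 25, Production deploy at 28, Post-deploy verification at 30. The latest is hour 30.

30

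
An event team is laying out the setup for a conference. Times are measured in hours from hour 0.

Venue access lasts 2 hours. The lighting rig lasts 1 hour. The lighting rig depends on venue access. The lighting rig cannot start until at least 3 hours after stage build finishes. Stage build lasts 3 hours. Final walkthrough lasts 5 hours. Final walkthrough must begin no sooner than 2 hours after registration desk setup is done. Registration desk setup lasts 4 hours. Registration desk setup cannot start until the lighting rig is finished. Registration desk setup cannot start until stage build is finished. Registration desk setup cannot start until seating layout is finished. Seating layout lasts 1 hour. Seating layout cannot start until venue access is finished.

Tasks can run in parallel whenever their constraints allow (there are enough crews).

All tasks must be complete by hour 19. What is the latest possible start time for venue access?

Final walkthrough has no dependents, so it just needs to finish by hour 19. Starting by 19 − 5 = hour 14 achieves that.
Registration desk setup feeds into final walkthrough (must start by hour 14, minus 2-hour gap → hour 12); so registration desk setup must finish by hour 12 and therefore start by hour 8.
The lighting rig must finish before registration desk setup (must start by hour 8). With a 1-hour duration, the lighting rig must start by 8 − 1 = hour 7.
Seating layout must finish before registration desk setup (must start by hour 8). With a 1-hour duration, seating layout must start by 8 − 1 = hour 7.
For venue access: the lighting rig (must start by hour 7); seating layout (must start by hour 7). The most restrictive is hour 7; with a 2-hour duration, venue access must start by hour 5.

5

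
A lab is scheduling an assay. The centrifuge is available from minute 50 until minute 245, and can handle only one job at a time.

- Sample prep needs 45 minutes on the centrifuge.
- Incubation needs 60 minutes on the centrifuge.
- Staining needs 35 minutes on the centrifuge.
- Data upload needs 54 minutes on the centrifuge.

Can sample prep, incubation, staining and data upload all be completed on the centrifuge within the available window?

The centrifuge window is 245 − 50 = 195 minutes.
Running back to back, the jobs need 45 + 60 + 35 + 54 = 194 minutes on the centrifuge.
Since 194 ≤ 195, they fit within the window.

Yes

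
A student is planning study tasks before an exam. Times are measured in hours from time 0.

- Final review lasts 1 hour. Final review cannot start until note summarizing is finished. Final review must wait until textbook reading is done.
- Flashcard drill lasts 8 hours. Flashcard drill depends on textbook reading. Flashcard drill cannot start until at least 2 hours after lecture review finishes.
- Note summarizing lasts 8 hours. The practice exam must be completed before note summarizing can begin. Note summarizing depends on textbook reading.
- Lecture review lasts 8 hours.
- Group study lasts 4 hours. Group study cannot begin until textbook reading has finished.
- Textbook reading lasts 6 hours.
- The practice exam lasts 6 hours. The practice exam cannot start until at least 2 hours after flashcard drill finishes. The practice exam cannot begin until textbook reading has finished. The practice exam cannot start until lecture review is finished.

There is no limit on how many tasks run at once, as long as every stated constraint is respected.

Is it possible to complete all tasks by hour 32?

Nothing blocks lecture review, so it runs from hour 0 to hour 8.
Nothing blocks textbook reading, so it runs from hour 0 to hour 6.
After textbook reading (finishes hour 6), group study can start at hour 6 and finishes at hour 10.
Flashcard drill needs all of textbook reading (finishes hour 6); lecture review (finishes hour 8, plus 2-hour gap → hour 10). That puts its earliest start at hour 10; it finishes at 10 + 8 = hour 18.
The practice exam cannot start until flashcard drill (finishes hour 18, plus 2-hour gap → hour 20); textbook reading (finishes hour 6); lecture review (finishes hour 8). The controlling bound is hour 20, so the practice exam finishes at 20 + 6 = hour 26.
Note summarizing needs all of the practice exam (finishes hour 26); textbook reading (finishes hour 6). That puts its earliest start at hour 26; it finishes at 26 + 8 = hour 34.
Final review has to wait for note summarizing (finishes hour 34); textbook reading (finishes hour 6). The latest of these is hour 34, so final review runs hour 34 to 34 + 1 = hour 35.
The earliest everything can be done is hour 35, which is after the deadline of 32, so it is not possible.

No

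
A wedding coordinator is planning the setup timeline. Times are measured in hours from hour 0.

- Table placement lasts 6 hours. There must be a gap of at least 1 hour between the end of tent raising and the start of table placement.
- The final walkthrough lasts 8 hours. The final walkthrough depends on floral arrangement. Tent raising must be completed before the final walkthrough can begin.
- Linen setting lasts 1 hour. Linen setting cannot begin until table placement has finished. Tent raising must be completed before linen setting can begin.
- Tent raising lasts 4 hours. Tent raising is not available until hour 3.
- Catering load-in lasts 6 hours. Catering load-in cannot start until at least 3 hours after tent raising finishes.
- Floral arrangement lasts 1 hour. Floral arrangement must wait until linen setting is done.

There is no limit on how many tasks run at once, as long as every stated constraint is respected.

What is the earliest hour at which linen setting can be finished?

After its own release at hour 3, tent raising can start at hour 3 and finishes at hour 7.
After tent raising (finishes hour 7, plus 1-hour gap → hour 8), table placement can start at hour 8 and finishes at hour 14.
Linen setting needs all of table placement (finishes hour 14); tent raising (finishes hour 7). That puts its earliest start at hour 14; it finishes at 14 + 1 = hour 15.

15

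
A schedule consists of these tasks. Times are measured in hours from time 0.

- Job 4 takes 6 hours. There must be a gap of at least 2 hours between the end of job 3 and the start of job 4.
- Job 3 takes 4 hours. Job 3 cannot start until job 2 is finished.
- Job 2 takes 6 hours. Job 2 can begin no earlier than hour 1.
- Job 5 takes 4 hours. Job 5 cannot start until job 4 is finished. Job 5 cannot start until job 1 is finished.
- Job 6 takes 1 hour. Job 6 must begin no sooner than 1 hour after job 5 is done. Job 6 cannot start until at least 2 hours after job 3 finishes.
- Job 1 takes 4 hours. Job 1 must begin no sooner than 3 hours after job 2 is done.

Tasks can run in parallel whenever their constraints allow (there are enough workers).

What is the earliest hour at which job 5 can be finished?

After its own release at hour 1, job 2 can start at hour 1 and finishes at hour 7.
Job 3 cannot begin until job 2 (finishes hour 7). It runs from hour 7 to 7 + 4 = hour 11.
After job 3 (finishes hour 11, plus 2-hour gap → hour 13), job 4 can start at hour 13 and finishes at hour 19.
Job 1 waits on job 2 (finishes hour 7, plus 3-hour gap → hour 10), so it starts at hour 10 and finishes at 10 + 4 = hour 14.
Job 5 needs all of job 4 (finishes hour 19); job 1 (finishes hour 14). That puts its earliest start at hour 19; it finishes at 19 + 4 = hour 23.

23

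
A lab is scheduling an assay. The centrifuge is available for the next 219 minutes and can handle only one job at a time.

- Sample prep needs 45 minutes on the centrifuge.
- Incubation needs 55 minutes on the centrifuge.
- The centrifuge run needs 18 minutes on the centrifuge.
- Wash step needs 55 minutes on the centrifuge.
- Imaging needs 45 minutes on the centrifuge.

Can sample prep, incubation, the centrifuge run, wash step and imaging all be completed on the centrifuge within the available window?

Yes

Running back to back, the jobs need 45 + 55 + 18 + 55 + 45 = 218 minutes on the centrifuge.
Since 218 ≤ 219, they fit within the window.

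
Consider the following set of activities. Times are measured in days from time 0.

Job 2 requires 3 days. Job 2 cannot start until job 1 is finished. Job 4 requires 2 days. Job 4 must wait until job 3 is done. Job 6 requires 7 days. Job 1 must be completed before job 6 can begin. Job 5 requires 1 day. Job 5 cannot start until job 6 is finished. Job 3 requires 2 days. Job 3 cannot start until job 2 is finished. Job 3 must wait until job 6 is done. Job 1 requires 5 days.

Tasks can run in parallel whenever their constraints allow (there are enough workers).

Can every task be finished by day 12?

Job 1 has no prerequisites, so it starts at day 0 and finishes at day 5.
After job 1 (finishes day 5), job 6 can start at day 5 and finishes at day 12.
Job 5 waits on job 6 (finishes day 12), so it starts at day 12 and finishes at 12 + 1 = day 13.
After job 1 (finishes day 5), job 2 can start at day 5 and finishes at day 8.
Job 3 has to wait for job 2 (finishes day 8); job 6 (finishes day 12). The latest of these is day 12, so job 3 runs day 12 to 12 + 2 = day 14.
After job 3 (finishes day 14), job 4 can start at day 14 and finishes at day 16.
The earliest everything can be done is day 16, which is after the deadline of 12, so it is not possible.

No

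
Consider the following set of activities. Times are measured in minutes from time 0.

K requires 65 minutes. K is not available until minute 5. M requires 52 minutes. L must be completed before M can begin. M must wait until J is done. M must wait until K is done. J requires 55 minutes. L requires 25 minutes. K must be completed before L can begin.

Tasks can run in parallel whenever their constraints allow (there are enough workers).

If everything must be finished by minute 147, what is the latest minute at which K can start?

5

M has no dependents, so it just needs to finish by minute 147. Starting by 147 − 52 = minute 95 achieves that.
Since M (must start by minute 95) depends on it, L must finish by minute 95. Backing off its 25-minute duration gives a latest start of minute 70.
K has several dependents: L (must start by minute 70); M (must start by minute 95). The earliest of those limits is minute 70, so K must start by 70 − 65 = minute 5.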